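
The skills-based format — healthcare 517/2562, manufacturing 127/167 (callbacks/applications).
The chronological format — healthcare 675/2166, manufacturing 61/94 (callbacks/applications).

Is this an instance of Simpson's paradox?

No

Healthcare: the skills-based format 517/2562 = 20.2%, the chronological format 675/2166 = 31.2% → the chronological format
Manufacturing: the skills-based format 127/167 = 76.0%, the chronological format 61/94 = 64.9% → the skills-based format
Overall: the skills-based format 644/2729 = 23.6%, the chronological format 736/2260 = 32.6% → the chronological format
Neither sweeps: the skills-based format wins 1 of 2 groups, the chronological format wins 1. The chronological format wins overall but not every group — no Simpson reversal.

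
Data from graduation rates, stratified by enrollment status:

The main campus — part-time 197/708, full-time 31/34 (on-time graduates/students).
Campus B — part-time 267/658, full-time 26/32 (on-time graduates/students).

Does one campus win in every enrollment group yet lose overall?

Part-time: the main campus 197/708 = 27.8%, Campus B 267/658 = 40.6% → Campus B
Full-time: the main campus 31/34 = 91.2%, Campus B 26/32 = 81.2% → the main campus
Overall: the main campus 228/742 = 30.7%, Campus B 293/690 = 42.5% → Campus B
Neither sweeps: the main campus wins 1 of 2 groups, Campus B wins 1. Campus B wins overall but not every group — no Simpson reversal.

No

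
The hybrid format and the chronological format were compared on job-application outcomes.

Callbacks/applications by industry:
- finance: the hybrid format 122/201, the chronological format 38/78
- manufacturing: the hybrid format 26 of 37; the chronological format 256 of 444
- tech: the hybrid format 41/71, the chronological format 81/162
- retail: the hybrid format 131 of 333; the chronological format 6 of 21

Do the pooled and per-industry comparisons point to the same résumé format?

Finance: the hybrid format 122/201 = 60.7%, the chronological format 38/78 = 48.7% → the hybrid format
Manufacturing: the hybrid format 26/37 = 70.3%, the chronological format 256/444 = 57.7% → the hybrid format
Tech: the hybrid format 41/71 = 57.7%, the chronological format 81/162 = 50.0% → the hybrid format
Retail: the hybrid format 131/333 = 39.3%, the chronological format 6/21 = 28.6% → the hybrid format
Overall: the hybrid format 320/642 = 49.8%, the chronological format 381/705 = 54.0% → the chronological format
The hybrid format wins each industry group but the chronological format wins overall — the comparison reverses. The hybrid format's applications skew toward retail, which has a lower base rate.

No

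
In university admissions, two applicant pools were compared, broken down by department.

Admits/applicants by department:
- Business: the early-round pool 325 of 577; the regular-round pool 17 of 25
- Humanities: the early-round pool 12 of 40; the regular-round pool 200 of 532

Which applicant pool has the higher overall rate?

the early-round pool

Business: the early-round pool 325/577 = 56.3%, the regular-round pool 17/25 = 68.0% → the regular-round pool
Humanities: the early-round pool 12/40 = 30.0%, the regular-round pool 200/532 = 37.6% → the regular-round pool
Overall: the early-round pool 337/617 = 54.6%, the regular-round pool 217/557 = 39.0% → the early-round pool
(The regular-round pool wins every department group but the early-round pool wins overall — the regular-round pool's applicants skew toward the low-rate Humanities group.)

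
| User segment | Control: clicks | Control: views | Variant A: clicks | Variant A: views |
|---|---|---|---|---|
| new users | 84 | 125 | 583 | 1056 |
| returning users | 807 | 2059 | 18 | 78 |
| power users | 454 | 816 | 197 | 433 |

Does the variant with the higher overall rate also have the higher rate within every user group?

New users: Control 84/125 = 67.2%, Variant A 583/1056 = 55.2% → Control
Returning users: Control 807/2059 = 39.2%, Variant A 18/78 = 23.1% → Control
Power users: Control 454/816 = 55.6%, Variant A 197/433 = 45.5% → Control
Overall: Control 1345/3000 = 44.8%, Variant A 798/1567 = 50.9% → Variant A
Control wins each user group but Variant A wins overall — the comparison reverses. Control's views skew toward returning users, which has a lower base rate.

No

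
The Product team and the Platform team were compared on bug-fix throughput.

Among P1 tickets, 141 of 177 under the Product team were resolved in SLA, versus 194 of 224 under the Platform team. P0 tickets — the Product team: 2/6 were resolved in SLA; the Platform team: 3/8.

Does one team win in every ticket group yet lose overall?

P1: the Product team 141/177 = 79.7%, the Platform team 194/224 = 86.6% → the Platform team
P0: the Product team 2/6 = 33.3%, the Platform team 3/8 = 37.5% → the Platform team
Overall: the Product team 143/183 = 78.1%, the Platform team 197/232 = 84.9% → the Platform team
The Platform team wins overall and in every ticket group — no reversal.

No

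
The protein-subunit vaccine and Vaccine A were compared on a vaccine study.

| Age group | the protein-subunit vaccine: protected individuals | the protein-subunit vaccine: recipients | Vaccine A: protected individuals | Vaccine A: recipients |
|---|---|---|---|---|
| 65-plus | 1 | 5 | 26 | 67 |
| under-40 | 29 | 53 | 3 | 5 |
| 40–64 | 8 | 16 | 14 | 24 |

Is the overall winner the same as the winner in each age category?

65-plus: the protein-subunit vaccine 1/5 = 20.0%, Vaccine A 26/67 = 38.8% → Vaccine A
Under-40: the protein-subunit vaccine 29/53 = 54.7%, Vaccine A 3/5 = 60.0% → Vaccine A
40–64: the protein-subunit vaccine 8/16 = 50.0%, Vaccine A 14/24 = 58.3% → Vaccine A
Overall: the protein-subunit vaccine 38/74 = 51.4%, Vaccine A 43/96 = 44.8% → the protein-subunit vaccine
Vaccine A wins each age group but the protein-subunit vaccine wins overall — the comparison reverses. Vaccine A's recipients skew toward 65-plus, which has a lower base rate.

No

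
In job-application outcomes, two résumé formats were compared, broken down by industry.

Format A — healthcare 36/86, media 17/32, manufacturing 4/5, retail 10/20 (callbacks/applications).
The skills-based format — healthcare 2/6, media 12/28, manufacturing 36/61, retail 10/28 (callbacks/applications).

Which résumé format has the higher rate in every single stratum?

Healthcare: Format A 36/86 = 41.9%, the skills-based format 2/6 = 33.3% → Format A
Media: Format A 17/32 = 53.1%, the skills-based format 12/28 = 42.9% → Format A
Manufacturing: Format A 4/5 = 80.0%, the skills-based format 36/61 = 59.0% → Format A
Retail: Format A 10/20 = 50.0%, the skills-based format 10/28 = 35.7% → Format A
Format A has the higher rate in all 4 groups.

Format A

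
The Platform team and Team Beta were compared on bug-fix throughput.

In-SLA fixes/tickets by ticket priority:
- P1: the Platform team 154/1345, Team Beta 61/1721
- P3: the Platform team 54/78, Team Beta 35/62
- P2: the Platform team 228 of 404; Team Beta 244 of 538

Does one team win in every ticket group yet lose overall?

P1: the Platform team 154/1345 = 11.4%, Team Beta 61/1721 = 3.5% → the Platform team
P3: the Platform team 54/78 = 69.2%, Team Beta 35/62 = 56.5% → the Platform team
P2: the Platform team 228/404 = 56.4%, Team Beta 244/538 = 45.4% → the Platform team
Overall: the Platform team 436/1827 = 23.9%, Team Beta 340/2321 = 14.6% → the Platform team
The Platform team wins overall and in every ticket group — no reversal.

No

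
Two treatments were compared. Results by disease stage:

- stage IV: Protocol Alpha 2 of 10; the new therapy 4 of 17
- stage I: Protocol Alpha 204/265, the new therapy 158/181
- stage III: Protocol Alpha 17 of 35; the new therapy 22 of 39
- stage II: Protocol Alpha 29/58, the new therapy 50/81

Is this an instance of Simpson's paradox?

No

Stage IV: Protocol Alpha 2/10 = 20.0%, the new therapy 4/17 = 23.5% → the new therapy
Stage I: Protocol Alpha 204/265 = 77.0%, the new therapy 158/181 = 87.3% → the new therapy
Stage III: Protocol Alpha 17/35 = 48.6%, the new therapy 22/39 = 56.4% → the new therapy
Stage II: Protocol Alpha 29/58 = 50.0%, the new therapy 50/81 = 61.7% → the new therapy
Overall: Protocol Alpha 252/368 = 68.5%, the new therapy 234/318 = 73.6% → the new therapy
The new therapy wins overall and in every disease group — no reversal.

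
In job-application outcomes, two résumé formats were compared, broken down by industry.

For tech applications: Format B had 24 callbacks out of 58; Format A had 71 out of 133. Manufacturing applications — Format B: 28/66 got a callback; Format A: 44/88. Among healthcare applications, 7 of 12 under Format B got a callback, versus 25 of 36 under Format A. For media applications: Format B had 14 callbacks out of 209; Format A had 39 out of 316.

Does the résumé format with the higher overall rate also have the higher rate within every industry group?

Tech: Format B 24/58 = 41.4%, Format A 71/133 = 53.4% → Format A
Manufacturing: Format B 28/66 = 42.4%, Format A 44/88 = 50.0% → Format A
Healthcare: Format B 7/12 = 58.3%, Format A 25/36 = 69.4% → Format A
Media: Format B 14/209 = 6.7%, Format A 39/316 = 12.3% → Format A
Overall: Format B 73/345 = 21.2%, Format A 179/573 = 31.2% → Format A
Format A wins overall and in every industry group — no reversal.

Yes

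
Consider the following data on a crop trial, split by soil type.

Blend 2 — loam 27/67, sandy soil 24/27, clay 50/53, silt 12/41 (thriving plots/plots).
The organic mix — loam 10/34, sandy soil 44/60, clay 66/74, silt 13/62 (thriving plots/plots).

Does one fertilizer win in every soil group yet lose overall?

Loam: Blend 2 27/67 = 40.3%, the organic mix 10/34 = 29.4% → Blend 2
Sandy soil: Blend 2 24/27 = 88.9%, the organic mix 44/60 = 73.3% → Blend 2
Clay: Blend 2 50/53 = 94.3%, the organic mix 66/74 = 89.2% → Blend 2
Silt: Blend 2 12/41 = 29.3%, the organic mix 13/62 = 21.0% → Blend 2
Overall: Blend 2 113/188 = 60.1%, the organic mix 133/230 = 57.8% → Blend 2
Blend 2 wins overall and in every soil group — no reversal.

No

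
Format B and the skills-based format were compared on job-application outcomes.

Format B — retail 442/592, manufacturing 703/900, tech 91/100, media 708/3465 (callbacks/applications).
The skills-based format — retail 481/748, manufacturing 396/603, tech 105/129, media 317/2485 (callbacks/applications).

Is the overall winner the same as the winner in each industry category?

Retail: Format B 442/592 = 74.7%, the skills-based format 481/748 = 64.3% → Format B
Manufacturing: Format B 703/900 = 78.1%, the skills-based format 396/603 = 65.7% → Format B
Tech: Format B 91/100 = 91.0%, the skills-based format 105/129 = 81.4% → Format B
Media: Format B 708/3465 = 20.4%, the skills-based format 317/2485 = 12.8% → Format B
Overall: Format B 1944/5057 = 38.4%, the skills-based format 1299/3965 = 32.8% → Format B
Format B wins overall and in every industry group — no reversal.

Yes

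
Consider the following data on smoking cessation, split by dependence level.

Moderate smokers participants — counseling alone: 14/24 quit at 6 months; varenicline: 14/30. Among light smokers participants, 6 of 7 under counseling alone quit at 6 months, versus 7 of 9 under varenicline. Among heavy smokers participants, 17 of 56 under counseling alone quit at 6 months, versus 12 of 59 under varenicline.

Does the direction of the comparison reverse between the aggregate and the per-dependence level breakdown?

No

Moderate smokers: counseling alone 14/24 = 58.3%, varenicline 14/30 = 46.7% → counseling alone
Light smokers: counseling alone 6/7 = 85.7%, varenicline 7/9 = 77.8% → counseling alone
Heavy smokers: counseling alone 17/56 = 30.4%, varenicline 12/59 = 20.3% → counseling alone
Overall: counseling alone 37/87 = 42.5%, varenicline 33/98 = 33.7% → counseling alone
Counseling alone wins overall and in every dependence group — no reversal.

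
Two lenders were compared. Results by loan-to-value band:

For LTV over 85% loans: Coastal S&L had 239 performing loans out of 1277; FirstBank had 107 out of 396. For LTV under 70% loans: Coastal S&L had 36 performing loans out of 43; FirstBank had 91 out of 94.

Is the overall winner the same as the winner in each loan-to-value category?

LTV over 85%: Coastal S&L 239/1277 = 18.7%, FirstBank 107/396 = 27.0% → FirstBank
LTV under 70%: Coastal S&L 36/43 = 83.7%, FirstBank 91/94 = 96.8% → FirstBank
Overall: Coastal S&L 275/1320 = 20.8%, FirstBank 198/490 = 40.4% → FirstBank
FirstBank wins overall and in every loan-to-value group — no reversal.

Yes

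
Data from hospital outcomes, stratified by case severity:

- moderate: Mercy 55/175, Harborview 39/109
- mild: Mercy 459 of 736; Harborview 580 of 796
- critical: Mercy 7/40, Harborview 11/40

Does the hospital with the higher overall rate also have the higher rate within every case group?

Yes

Moderate: Mercy 55/175 = 31.4%, Harborview 39/109 = 35.8% → Harborview
Mild: Mercy 459/736 = 62.4%, Harborview 580/796 = 72.9% → Harborview
Critical: Mercy 7/40 = 17.5%, Harborview 11/40 = 27.5% → Harborview
Overall: Mercy 521/951 = 54.8%, Harborview 630/945 = 66.7% → Harborview
Harborview wins overall and in every case group — no reversal.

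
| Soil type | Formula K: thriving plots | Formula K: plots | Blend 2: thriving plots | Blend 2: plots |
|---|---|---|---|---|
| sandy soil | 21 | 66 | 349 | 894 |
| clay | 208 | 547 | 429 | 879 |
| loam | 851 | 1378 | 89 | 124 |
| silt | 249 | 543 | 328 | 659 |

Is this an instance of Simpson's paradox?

Yes

Sandy soil: Formula K 21/66 = 31.8%, Blend 2 349/894 = 39.0% → Blend 2
Clay: Formula K 208/547 = 38.0%, Blend 2 429/879 = 48.8% → Blend 2
Loam: Formula K 851/1378 = 61.8%, Blend 2 89/124 = 71.8% → Blend 2
Silt: Formula K 249/543 = 45.9%, Blend 2 328/659 = 49.8% → Blend 2
Overall: Formula K 1329/2534 = 52.4%, Blend 2 1195/2556 = 46.8% → Formula K
Blend 2 wins each soil group but Formula K wins overall — the comparison reverses. Blend 2's plots skew toward sandy soil, which has a lower base rate.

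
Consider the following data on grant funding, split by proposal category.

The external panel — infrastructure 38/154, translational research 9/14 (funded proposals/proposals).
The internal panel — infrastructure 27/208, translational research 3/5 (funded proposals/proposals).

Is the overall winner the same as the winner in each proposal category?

Yes

Infrastructure: the external panel 38/154 = 24.7%, the internal panel 27/208 = 13.0% → the external panel
Translational research: the external panel 9/14 = 64.3%, the internal panel 3/5 = 60.0% → the external panel
Overall: the external panel 47/168 = 28.0%, the internal panel 30/213 = 14.1% → the external panel
The external panel wins overall and in every proposal group — no reversal.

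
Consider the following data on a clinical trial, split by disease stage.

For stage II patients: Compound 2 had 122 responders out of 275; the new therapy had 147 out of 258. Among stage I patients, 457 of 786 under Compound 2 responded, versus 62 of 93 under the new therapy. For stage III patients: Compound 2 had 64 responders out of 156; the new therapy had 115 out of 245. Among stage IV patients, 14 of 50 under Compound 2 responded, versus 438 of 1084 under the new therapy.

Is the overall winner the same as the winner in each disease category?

No

Stage II: Compound 2 122/275 = 44.4%, the new therapy 147/258 = 57.0% → the new therapy
Stage I: Compound 2 457/786 = 58.1%, the new therapy 62/93 = 66.7% → the new therapy
Stage III: Compound 2 64/156 = 41.0%, the new therapy 115/245 = 46.9% → the new therapy
Stage IV: Compound 2 14/50 = 28.0%, the new therapy 438/1084 = 40.4% → the new therapy
Overall: Compound 2 657/1267 = 51.9%, the new therapy 762/1680 = 45.4% → Compound 2
The new therapy wins each disease group but Compound 2 wins overall — the comparison reverses. The new therapy's patients skew toward stage IV, which has a lower base rate.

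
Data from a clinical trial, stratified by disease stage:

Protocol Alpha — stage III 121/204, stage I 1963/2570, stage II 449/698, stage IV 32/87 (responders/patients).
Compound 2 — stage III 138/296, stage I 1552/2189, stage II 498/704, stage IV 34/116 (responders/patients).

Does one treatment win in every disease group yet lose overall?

No

Stage III: Protocol Alpha 121/204 = 59.3%, Compound 2 138/296 = 46.6% → Protocol Alpha
Stage I: Protocol Alpha 1963/2570 = 76.4%, Compound 2 1552/2189 = 70.9% → Protocol Alpha
Stage II: Protocol Alpha 449/698 = 64.3%, Compound 2 498/704 = 70.7% → Compound 2
Stage IV: Protocol Alpha 32/87 = 36.8%, Compound 2 34/116 = 29.3% → Protocol Alpha
Overall: Protocol Alpha 2565/3559 = 72.1%, Compound 2 2222/3305 = 67.2% → Protocol Alpha
Neither sweeps: Protocol Alpha wins 3 of 4 groups, Compound 2 wins 1. Protocol Alpha wins overall but not every group — no Simpson reversal.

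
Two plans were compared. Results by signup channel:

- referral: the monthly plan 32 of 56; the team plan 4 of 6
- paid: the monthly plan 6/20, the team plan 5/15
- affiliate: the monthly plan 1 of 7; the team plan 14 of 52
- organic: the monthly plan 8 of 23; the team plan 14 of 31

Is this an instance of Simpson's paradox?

Referral: the monthly plan 32/56 = 57.1%, the team plan 4/6 = 66.7% → the team plan
Paid: the monthly plan 6/20 = 30.0%, the team plan 5/15 = 33.3% → the team plan
Affiliate: the monthly plan 1/7 = 14.3%, the team plan 14/52 = 26.9% → the team plan
Organic: the monthly plan 8/23 = 34.8%, the team plan 14/31 = 45.2% → the team plan
Overall: the monthly plan 47/106 = 44.3%, the team plan 37/104 = 35.6% → the monthly plan
The team plan wins each signup group but the monthly plan wins overall — the comparison reverses. The team plan's customers skew toward affiliate, which has a lower base rate.

Yes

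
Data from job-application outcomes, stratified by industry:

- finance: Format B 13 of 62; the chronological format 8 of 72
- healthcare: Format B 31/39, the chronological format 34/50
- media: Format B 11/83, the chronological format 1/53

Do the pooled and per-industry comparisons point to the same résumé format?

Yes

Finance: Format B 13/62 = 21.0%, the chronological format 8/72 = 11.1% → Format B
Healthcare: Format B 31/39 = 79.5%, the chronological format 34/50 = 68.0% → Format B
Media: Format B 11/83 = 13.3%, the chronological format 1/53 = 1.9% → Format B
Overall: Format B 55/184 = 29.9%, the chronological format 43/175 = 24.6% → Format B
Format B wins overall and in every industry group — no reversal.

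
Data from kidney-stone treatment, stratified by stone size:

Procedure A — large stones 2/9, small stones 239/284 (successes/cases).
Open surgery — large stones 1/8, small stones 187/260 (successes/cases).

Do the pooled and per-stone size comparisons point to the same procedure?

Yes

Large stones: Procedure A 2/9 = 22.2%, open surgery 1/8 = 12.5% → Procedure A
Small stones: Procedure A 239/284 = 84.2%, open surgery 187/260 = 71.9% → Procedure A
Overall: Procedure A 241/293 = 82.3%, open surgery 188/268 = 70.1% → Procedure A
Procedure A wins overall and in every stone group — no reversal.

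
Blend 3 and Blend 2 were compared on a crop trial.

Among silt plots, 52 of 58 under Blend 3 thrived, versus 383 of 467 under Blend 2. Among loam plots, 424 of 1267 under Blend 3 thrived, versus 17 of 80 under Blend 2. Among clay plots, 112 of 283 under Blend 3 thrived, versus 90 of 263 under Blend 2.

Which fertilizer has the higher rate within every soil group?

Silt: Blend 3 52/58 = 89.7%, Blend 2 383/467 = 82.0% → Blend 3
Loam: Blend 3 424/1267 = 33.5%, Blend 2 17/80 = 21.2% → Blend 3
Clay: Blend 3 112/283 = 39.6%, Blend 2 90/263 = 34.2% → Blend 3
Blend 3 has the higher rate in all 3 groups.

Blend 3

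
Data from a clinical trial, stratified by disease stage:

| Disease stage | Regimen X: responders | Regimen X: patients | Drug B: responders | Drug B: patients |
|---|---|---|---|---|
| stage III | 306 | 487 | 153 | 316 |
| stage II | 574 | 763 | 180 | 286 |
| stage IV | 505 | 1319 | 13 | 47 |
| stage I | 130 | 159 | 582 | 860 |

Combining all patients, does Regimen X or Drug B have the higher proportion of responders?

Stage III: Regimen X 306/487 = 62.8%, Drug B 153/316 = 48.4% → Regimen X
Stage II: Regimen X 574/763 = 75.2%, Drug B 180/286 = 62.9% → Regimen X
Stage IV: Regimen X 505/1319 = 38.3%, Drug B 13/47 = 27.7% → Regimen X
Stage I: Regimen X 130/159 = 81.8%, Drug B 582/860 = 67.7% → Regimen X
Overall: Regimen X 1515/2728 = 55.5%, Drug B 928/1509 = 61.5% → Drug B
(Regimen X wins every disease group but Drug B wins overall — Regimen X's patients skew toward the low-rate stage IV group.)

Drug B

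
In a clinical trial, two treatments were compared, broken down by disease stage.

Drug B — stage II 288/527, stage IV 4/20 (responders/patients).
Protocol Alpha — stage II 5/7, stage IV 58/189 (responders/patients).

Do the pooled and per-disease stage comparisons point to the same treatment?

No

Stage II: Drug B 288/527 = 54.6%, Protocol Alpha 5/7 = 71.4% → Protocol Alpha
Stage IV: Drug B 4/20 = 20.0%, Protocol Alpha 58/189 = 30.7% → Protocol Alpha
Overall: Drug B 292/547 = 53.4%, Protocol Alpha 63/196 = 32.1% → Drug B
Protocol Alpha wins each disease group but Drug B wins overall — the comparison reverses. Protocol Alpha's patients skew toward stage IV, which has a lower base rate.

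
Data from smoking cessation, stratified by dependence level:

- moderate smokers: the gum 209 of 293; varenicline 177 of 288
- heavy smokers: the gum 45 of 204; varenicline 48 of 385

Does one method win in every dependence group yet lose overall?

Moderate smokers: the gum 209/293 = 71.3%, varenicline 177/288 = 61.5% → the gum
Heavy smokers: the gum 45/204 = 22.1%, varenicline 48/385 = 12.5% → the gum
Overall: the gum 254/497 = 51.1%, varenicline 225/673 = 33.4% → the gum
The gum wins overall and in every dependence group — no reversal.

No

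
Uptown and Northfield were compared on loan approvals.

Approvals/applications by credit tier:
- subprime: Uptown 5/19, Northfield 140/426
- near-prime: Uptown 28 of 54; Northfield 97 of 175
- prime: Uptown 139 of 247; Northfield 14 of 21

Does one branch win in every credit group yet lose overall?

Subprime: Uptown 5/19 = 26.3%, Northfield 140/426 = 32.9% → Northfield
Near-prime: Uptown 28/54 = 51.9%, Northfield 97/175 = 55.4% → Northfield
Prime: Uptown 139/247 = 56.3%, Northfield 14/21 = 66.7% → Northfield
Overall: Uptown 172/320 = 53.8%, Northfield 251/622 = 40.4% → Uptown
Northfield wins each credit group but Uptown wins overall — the comparison reverses. Northfield's applications skew toward subprime, which has a lower base rate.

Yes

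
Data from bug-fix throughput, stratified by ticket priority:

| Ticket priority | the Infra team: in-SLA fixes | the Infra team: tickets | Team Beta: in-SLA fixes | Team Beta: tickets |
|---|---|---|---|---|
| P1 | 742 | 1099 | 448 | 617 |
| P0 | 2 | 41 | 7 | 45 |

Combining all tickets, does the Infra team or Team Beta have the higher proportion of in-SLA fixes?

P1: the Infra team 742/1099 = 67.5%, Team Beta 448/617 = 72.6% → Team Beta
P0: the Infra team 2/41 = 4.9%, Team Beta 7/45 = 15.6% → Team Beta
Overall: the Infra team 744/1140 = 65.3%, Team Beta 455/662 = 68.7% → Team Beta

Team Beta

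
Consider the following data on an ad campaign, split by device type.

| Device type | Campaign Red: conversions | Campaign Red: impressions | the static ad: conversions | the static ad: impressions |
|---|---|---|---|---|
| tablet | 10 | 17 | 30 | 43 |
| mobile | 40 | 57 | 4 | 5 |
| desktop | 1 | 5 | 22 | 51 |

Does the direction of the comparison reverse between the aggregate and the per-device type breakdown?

Tablet: Campaign Red 10/17 = 58.8%, the static ad 30/43 = 69.8% → the static ad
Mobile: Campaign Red 40/57 = 70.2%, the static ad 4/5 = 80.0% → the static ad
Desktop: Campaign Red 1/5 = 20.0%, the static ad 22/51 = 43.1% → the static ad
Overall: Campaign Red 51/79 = 64.6%, the static ad 56/99 = 56.6% → Campaign Red
The static ad wins each device group but Campaign Red wins overall — the comparison reverses. The static ad's impressions skew toward desktop, which has a lower base rate.

Yes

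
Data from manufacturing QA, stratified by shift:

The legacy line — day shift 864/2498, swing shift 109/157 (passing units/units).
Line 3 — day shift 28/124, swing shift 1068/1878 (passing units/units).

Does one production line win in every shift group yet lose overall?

Yes

Day shift: the legacy line 864/2498 = 34.6%, Line 3 28/124 = 22.6% → the legacy line
Swing shift: the legacy line 109/157 = 69.4%, Line 3 1068/1878 = 56.9% → the legacy line
Overall: the legacy line 973/2655 = 36.6%, Line 3 1096/2002 = 54.7% → Line 3
The legacy line wins each shift group but Line 3 wins overall — the comparison reverses. The legacy line's units skew toward day shift, which has a lower base rate.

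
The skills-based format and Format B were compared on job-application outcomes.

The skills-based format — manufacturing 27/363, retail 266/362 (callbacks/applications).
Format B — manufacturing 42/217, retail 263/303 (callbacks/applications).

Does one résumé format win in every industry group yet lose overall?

Manufacturing: the skills-based format 27/363 = 7.4%, Format B 42/217 = 19.4% → Format B
Retail: the skills-based format 266/362 = 73.5%, Format B 263/303 = 86.8% → Format B
Overall: the skills-based format 293/725 = 40.4%, Format B 305/520 = 58.7% → Format B
Format B wins overall and in every industry group — no reversal.

No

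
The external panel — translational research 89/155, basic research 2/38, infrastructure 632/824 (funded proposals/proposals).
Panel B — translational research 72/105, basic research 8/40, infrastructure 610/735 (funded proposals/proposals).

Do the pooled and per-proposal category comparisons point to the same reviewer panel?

Translational research: the external panel 89/155 = 57.4%, Panel B 72/105 = 68.6% → Panel B
Basic research: the external panel 2/38 = 5.3%, Panel B 8/40 = 20.0% → Panel B
Infrastructure: the external panel 632/824 = 76.7%, Panel B 610/735 = 83.0% → Panel B
Overall: the external panel 723/1017 = 71.1%, Panel B 690/880 = 78.4% → Panel B
Panel B wins overall and in every proposal group — no reversal.

Yes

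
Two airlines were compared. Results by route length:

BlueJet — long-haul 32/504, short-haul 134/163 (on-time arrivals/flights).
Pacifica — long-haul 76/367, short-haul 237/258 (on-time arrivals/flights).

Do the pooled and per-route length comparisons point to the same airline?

Long-haul: BlueJet 32/504 = 6.3%, Pacifica 76/367 = 20.7% → Pacifica
Short-haul: BlueJet 134/163 = 82.2%, Pacifica 237/258 = 91.9% → Pacifica
Overall: BlueJet 166/667 = 24.9%, Pacifica 313/625 = 50.1% → Pacifica
Pacifica wins overall and in every route group — no reversal.

Yes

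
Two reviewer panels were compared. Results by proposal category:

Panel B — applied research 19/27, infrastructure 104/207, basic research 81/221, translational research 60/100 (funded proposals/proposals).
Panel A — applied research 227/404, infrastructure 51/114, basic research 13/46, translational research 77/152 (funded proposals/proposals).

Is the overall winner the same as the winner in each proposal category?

No

Applied research: Panel B 19/27 = 70.4%, Panel A 227/404 = 56.2% → Panel B
Infrastructure: Panel B 104/207 = 50.2%, Panel A 51/114 = 44.7% → Panel B
Basic research: Panel B 81/221 = 36.7%, Panel A 13/46 = 28.3% → Panel B
Translational research: Panel B 60/100 = 60.0%, Panel A 77/152 = 50.7% → Panel B
Overall: Panel B 264/555 = 47.6%, Panel A 368/716 = 51.4% → Panel A
Panel B wins each proposal group but Panel A wins overall — the comparison reverses. Panel B's proposals skew toward basic research, which has a lower base rate.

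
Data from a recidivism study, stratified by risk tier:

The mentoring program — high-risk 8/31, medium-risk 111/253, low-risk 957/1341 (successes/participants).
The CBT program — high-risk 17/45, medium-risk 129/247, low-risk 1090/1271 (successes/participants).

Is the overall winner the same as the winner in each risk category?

High-risk: the mentoring program 8/31 = 25.8%, the CBT program 17/45 = 37.8% → the CBT program
Medium-risk: the mentoring program 111/253 = 43.9%, the CBT program 129/247 = 52.2% → the CBT program
Low-risk: the mentoring program 957/1341 = 71.4%, the CBT program 1090/1271 = 85.8% → the CBT program
Overall: the mentoring program 1076/1625 = 66.2%, the CBT program 1236/1563 = 79.1% → the CBT program
The CBT program wins overall and in every risk group — no reversal.

Yes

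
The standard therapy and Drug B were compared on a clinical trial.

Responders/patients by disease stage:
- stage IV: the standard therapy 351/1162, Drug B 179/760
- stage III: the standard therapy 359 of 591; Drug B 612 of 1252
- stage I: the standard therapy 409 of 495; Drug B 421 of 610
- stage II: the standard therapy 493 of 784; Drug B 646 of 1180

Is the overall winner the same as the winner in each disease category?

Stage IV: the standard therapy 351/1162 = 30.2%, Drug B 179/760 = 23.6% → the standard therapy
Stage III: the standard therapy 359/591 = 60.7%, Drug B 612/1252 = 48.9% → the standard therapy
Stage I: the standard therapy 409/495 = 82.6%, Drug B 421/610 = 69.0% → the standard therapy
Stage II: the standard therapy 493/784 = 62.9%, Drug B 646/1180 = 54.7% → the standard therapy
Overall: the standard therapy 1612/3032 = 53.2%, Drug B 1858/3802 = 48.9% → the standard therapy
The standard therapy wins overall and in every disease group — no reversal.

Yes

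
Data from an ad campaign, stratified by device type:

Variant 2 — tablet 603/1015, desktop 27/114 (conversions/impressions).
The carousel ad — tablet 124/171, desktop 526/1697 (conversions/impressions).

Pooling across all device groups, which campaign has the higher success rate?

Tablet: Variant 2 603/1015 = 59.4%, the carousel ad 124/171 = 72.5% → the carousel ad
Desktop: Variant 2 27/114 = 23.7%, the carousel ad 526/1697 = 31.0% → the carousel ad
Overall: Variant 2 630/1129 = 55.8%, the carousel ad 650/1868 = 34.8% → Variant 2
(The carousel ad wins every device group but Variant 2 wins overall — the carousel ad's impressions skew toward the low-rate desktop group.)

Variant 2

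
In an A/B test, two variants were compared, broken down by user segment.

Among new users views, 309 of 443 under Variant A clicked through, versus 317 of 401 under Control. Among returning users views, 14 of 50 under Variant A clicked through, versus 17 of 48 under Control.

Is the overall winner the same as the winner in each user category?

Yes

New users: Variant A 309/443 = 69.8%, Control 317/401 = 79.1% → Control
Returning users: Variant A 14/50 = 28.0%, Control 17/48 = 35.4% → Control
Overall: Variant A 323/493 = 65.5%, Control 334/449 = 74.4% → Control
Control wins overall and in every user group — no reversal.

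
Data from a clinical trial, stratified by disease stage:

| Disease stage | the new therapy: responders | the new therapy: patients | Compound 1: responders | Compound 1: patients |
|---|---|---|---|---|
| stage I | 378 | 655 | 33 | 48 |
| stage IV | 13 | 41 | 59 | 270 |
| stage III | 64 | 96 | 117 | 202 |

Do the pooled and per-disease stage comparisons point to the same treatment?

No

Stage I: the new therapy 378/655 = 57.7%, Compound 1 33/48 = 68.8% → Compound 1
Stage IV: the new therapy 13/41 = 31.7%, Compound 1 59/270 = 21.9% → the new therapy
Stage III: the new therapy 64/96 = 66.7%, Compound 1 117/202 = 57.9% → the new therapy
Overall: the new therapy 455/792 = 57.4%, Compound 1 209/520 = 40.2% → the new therapy
Neither sweeps: the new therapy wins 2 of 3 groups, Compound 1 wins 1. The new therapy wins overall but not every group — no Simpson reversal.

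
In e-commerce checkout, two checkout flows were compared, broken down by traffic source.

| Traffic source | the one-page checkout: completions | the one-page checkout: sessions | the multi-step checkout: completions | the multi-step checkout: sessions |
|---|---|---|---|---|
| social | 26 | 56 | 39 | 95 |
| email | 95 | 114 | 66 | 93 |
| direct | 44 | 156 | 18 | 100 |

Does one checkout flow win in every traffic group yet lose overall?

No

Social: the one-page checkout 26/56 = 46.4%, the multi-step checkout 39/95 = 41.1% → the one-page checkout
Email: the one-page checkout 95/114 = 83.3%, the multi-step checkout 66/93 = 71.0% → the one-page checkout
Direct: the one-page checkout 44/156 = 28.2%, the multi-step checkout 18/100 = 18.0% → the one-page checkout
Overall: the one-page checkout 165/326 = 50.6%, the multi-step checkout 123/288 = 42.7% → the one-page checkout
The one-page checkout wins overall and in every traffic group — no reversal.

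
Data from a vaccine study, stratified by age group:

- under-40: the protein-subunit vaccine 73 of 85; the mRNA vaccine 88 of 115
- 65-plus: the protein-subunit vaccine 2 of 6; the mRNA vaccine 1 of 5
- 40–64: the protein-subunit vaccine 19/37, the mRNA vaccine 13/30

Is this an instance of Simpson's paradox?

Under-40: the protein-subunit vaccine 73/85 = 85.9%, the mRNA vaccine 88/115 = 76.5% → the protein-subunit vaccine
65-plus: the protein-subunit vaccine 2/6 = 33.3%, the mRNA vaccine 1/5 = 20.0% → the protein-subunit vaccine
40–64: the protein-subunit vaccine 19/37 = 51.4%, the mRNA vaccine 13/30 = 43.3% → the protein-subunit vaccine
Overall: the protein-subunit vaccine 94/128 = 73.4%, the mRNA vaccine 102/150 = 68.0% → the protein-subunit vaccine
The protein-subunit vaccine wins overall and in every age group — no reversal.

No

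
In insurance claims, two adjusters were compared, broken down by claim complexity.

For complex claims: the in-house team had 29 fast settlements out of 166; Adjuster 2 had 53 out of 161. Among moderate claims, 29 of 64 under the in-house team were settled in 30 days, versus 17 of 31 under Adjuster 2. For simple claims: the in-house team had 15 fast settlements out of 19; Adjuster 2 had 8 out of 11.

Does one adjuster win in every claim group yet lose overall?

No

Complex: the in-house team 29/166 = 17.5%, Adjuster 2 53/161 = 32.9% → Adjuster 2
Moderate: the in-house team 29/64 = 45.3%, Adjuster 2 17/31 = 54.8% → Adjuster 2
Simple: the in-house team 15/19 = 78.9%, Adjuster 2 8/11 = 72.7% → the in-house team
Overall: the in-house team 73/249 = 29.3%, Adjuster 2 78/203 = 38.4% → Adjuster 2
Neither sweeps: the in-house team wins 1 of 3 groups, Adjuster 2 wins 2. Adjuster 2 wins overall but not every group — no Simpson reversal.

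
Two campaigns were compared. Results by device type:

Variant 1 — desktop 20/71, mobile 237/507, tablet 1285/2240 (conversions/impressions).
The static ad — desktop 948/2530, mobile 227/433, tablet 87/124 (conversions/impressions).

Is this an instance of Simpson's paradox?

Desktop: Variant 1 20/71 = 28.2%, the static ad 948/2530 = 37.5% → the static ad
Mobile: Variant 1 237/507 = 46.7%, the static ad 227/433 = 52.4% → the static ad
Tablet: Variant 1 1285/2240 = 57.4%, the static ad 87/124 = 70.2% → the static ad
Overall: Variant 1 1542/2818 = 54.7%, the static ad 1262/3087 = 40.9% → Variant 1
The static ad wins each device group but Variant 1 wins overall — the comparison reverses. The static ad's impressions skew toward desktop, which has a lower base rate.

Yes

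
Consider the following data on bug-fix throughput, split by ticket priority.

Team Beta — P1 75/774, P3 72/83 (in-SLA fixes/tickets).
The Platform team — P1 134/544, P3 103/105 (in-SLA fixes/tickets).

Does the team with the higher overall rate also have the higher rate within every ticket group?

P1: Team Beta 75/774 = 9.7%, the Platform team 134/544 = 24.6% → the Platform team
P3: Team Beta 72/83 = 86.7%, the Platform team 103/105 = 98.1% → the Platform team
Overall: Team Beta 147/857 = 17.2%, the Platform team 237/649 = 36.5% → the Platform team
The Platform team wins overall and in every ticket group — no reversal.

Yes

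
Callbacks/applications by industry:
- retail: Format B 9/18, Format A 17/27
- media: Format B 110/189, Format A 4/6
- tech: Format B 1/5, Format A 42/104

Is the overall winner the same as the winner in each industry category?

No

Retail: Format B 9/18 = 50.0%, Format A 17/27 = 63.0% → Format A
Media: Format B 110/189 = 58.2%, Format A 4/6 = 66.7% → Format A
Tech: Format B 1/5 = 20.0%, Format A 42/104 = 40.4% → Format A
Overall: Format B 120/212 = 56.6%, Format A 63/137 = 46.0% → Format B
Format A wins each industry group but Format B wins overall — the comparison reverses. Format A's applications skew toward tech, which has a lower base rate.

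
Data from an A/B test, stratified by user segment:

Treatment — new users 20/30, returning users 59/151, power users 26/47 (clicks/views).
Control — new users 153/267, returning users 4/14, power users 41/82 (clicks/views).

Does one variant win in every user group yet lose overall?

Yes

New users: Treatment 20/30 = 66.7%, Control 153/267 = 57.3% → Treatment
Returning users: Treatment 59/151 = 39.1%, Control 4/14 = 28.6% → Treatment
Power users: Treatment 26/47 = 55.3%, Control 41/82 = 50.0% → Treatment
Overall: Treatment 105/228 = 46.1%, Control 198/363 = 54.5% → Control
Treatment wins each user group but Control wins overall — the comparison reverses. Treatment's views skew toward returning users, which has a lower base rate.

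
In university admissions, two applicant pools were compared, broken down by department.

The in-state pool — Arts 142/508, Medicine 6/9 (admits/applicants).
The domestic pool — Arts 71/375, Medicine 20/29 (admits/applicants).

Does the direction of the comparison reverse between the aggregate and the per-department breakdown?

No

Arts: the in-state pool 142/508 = 28.0%, the domestic pool 71/375 = 18.9% → the in-state pool
Medicine: the in-state pool 6/9 = 66.7%, the domestic pool 20/29 = 69.0% → the domestic pool
Overall: the in-state pool 148/517 = 28.6%, the domestic pool 91/404 = 22.5% → the in-state pool
Neither sweeps: the in-state pool wins 1 of 2 groups, the domestic pool wins 1. The in-state pool wins overall but not every group — no Simpson reversal.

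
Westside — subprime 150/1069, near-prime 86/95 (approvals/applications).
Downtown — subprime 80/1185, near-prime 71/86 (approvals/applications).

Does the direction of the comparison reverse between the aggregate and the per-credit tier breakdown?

Subprime: Westside 150/1069 = 14.0%, Downtown 80/1185 = 6.8% → Westside
Near-prime: Westside 86/95 = 90.5%, Downtown 71/86 = 82.6% → Westside
Overall: Westside 236/1164 = 20.3%, Downtown 151/1271 = 11.9% → Westside
Westside wins overall and in every credit group — no reversal.

No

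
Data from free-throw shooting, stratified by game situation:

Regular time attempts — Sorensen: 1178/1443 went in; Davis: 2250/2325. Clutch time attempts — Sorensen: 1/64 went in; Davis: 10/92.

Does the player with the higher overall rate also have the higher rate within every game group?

Regular time: Sorensen 1178/1443 = 81.6%, Davis 2250/2325 = 96.8% → Davis
Clutch time: Sorensen 1/64 = 1.6%, Davis 10/92 = 10.9% → Davis
Overall: Sorensen 1179/1507 = 78.2%, Davis 2260/2417 = 93.5% → Davis
Davis wins overall and in every game group — no reversal.

Yes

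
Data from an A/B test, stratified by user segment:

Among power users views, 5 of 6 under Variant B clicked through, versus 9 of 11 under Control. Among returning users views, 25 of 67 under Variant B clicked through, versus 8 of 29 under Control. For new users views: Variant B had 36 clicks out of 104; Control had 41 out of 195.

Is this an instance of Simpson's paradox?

Power users: Variant B 5/6 = 83.3%, Control 9/11 = 81.8% → Variant B
Returning users: Variant B 25/67 = 37.3%, Control 8/29 = 27.6% → Variant B
New users: Variant B 36/104 = 34.6%, Control 41/195 = 21.0% → Variant B
Overall: Variant B 66/177 = 37.3%, Control 58/235 = 24.7% → Variant B
Variant B wins overall and in every user group — no reversal.

No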